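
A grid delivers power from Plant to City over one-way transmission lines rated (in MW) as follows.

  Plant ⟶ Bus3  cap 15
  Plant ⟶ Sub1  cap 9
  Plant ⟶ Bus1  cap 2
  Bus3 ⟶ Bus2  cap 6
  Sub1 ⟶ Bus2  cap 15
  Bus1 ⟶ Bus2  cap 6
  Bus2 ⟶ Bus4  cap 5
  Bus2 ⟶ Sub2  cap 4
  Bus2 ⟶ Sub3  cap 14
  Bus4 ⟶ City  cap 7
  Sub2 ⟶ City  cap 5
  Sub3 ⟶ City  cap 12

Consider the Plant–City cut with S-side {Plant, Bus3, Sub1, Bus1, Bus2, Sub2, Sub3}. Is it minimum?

No — its capacity is 22, but the minimum cut has capacity 17.

Given cut capacity: 5 + 5 + 12 = 22.
Augment Plant→Bus3→Bus2→Bus4→City: bottleneck 5, flow now 5.
Augment Plant→Bus3→Bus2→Sub2→City: bottleneck 1, flow now 6.
Augment Plant→Sub1→Bus2→Sub2→City: bottleneck 3, flow now 9.
Augment Plant→Sub1→Bus2→Sub3→City: bottleneck 6, flow now 15.
Augment Plant→Bus1→Bus2→Sub3→City: bottleneck 2, flow now 17.
No augmenting path remains; maximum flow = 17.
In the residual graph, reachable from Plant: {Plant, Bus3}.
Min-cut edges: Plant→Sub1 (9), Plant→Bus1 (2), Bus3→Bus2 (6); capacity 9 + 2 + 6 = 17.
Cut capacity 22 exceeds the max flow 17, so it is not minimum.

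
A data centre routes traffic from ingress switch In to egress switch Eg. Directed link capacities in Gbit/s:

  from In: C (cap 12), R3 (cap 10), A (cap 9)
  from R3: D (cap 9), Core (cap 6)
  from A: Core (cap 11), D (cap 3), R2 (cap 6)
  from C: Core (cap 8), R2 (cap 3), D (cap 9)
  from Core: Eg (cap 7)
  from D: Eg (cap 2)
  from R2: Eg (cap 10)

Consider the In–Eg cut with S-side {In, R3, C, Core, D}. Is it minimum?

No — its capacity is 21, but the minimum cut has capacity 18.

Given cut capacity: 9 + 3 + 7 + 2 = 21.
Augment In→R3→Core→Eg: bottleneck 6, flow now 6.
Augment In→R3→D→Eg: bottleneck 2, flow now 8.
Augment In→A→Core→Eg: bottleneck 1, flow now 9.
Augment In→A→R2→Eg: bottleneck 6, flow now 15.
Augment In→C→R2→Eg: bottleneck 3, flow now 18.
No augmenting path remains; maximum flow = 18.
In the residual graph, reachable from In: {In, R3, A, C, Core, D}.
Min-cut edges: A→R2 (6), C→R2 (3), Core→Eg (7), D→Eg (2); capacity 6 + 3 + 7 + 2 = 18.
Cut capacity 21 exceeds the max flow 18, so it is not minimum.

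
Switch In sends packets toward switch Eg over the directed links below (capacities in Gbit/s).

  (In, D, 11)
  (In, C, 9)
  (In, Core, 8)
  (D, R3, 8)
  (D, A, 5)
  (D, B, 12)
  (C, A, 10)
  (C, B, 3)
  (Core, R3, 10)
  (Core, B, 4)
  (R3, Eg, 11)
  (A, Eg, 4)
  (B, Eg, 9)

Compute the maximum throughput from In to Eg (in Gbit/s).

Augment In→D→R3→Eg: bottleneck 8, flow now 8.
Augment In→D→A→Eg: bottleneck 3, flow now 11.
Augment In→C→A→Eg: bottleneck 1, flow now 12.
Augment In→C→B→Eg: bottleneck 3, flow now 15.
Augment In→Core→R3→Eg: bottleneck 3, flow now 18.
Augment In→Core→B→Eg: bottleneck 4, flow now 22.
Augment In→C→A→D→B→Eg: bottleneck 2, flow now 24. (uses reverse residual edge)
No augmenting path remains; maximum flow = 24.
In the residual graph, reachable from In: {In, D, C, Core, R3, A, B}.
Min-cut edges: R3→Eg (11), A→Eg (4), B→Eg (9); capacity 11 + 4 + 9 = 24.
This cut is saturated, so no flow can exceed 24.

24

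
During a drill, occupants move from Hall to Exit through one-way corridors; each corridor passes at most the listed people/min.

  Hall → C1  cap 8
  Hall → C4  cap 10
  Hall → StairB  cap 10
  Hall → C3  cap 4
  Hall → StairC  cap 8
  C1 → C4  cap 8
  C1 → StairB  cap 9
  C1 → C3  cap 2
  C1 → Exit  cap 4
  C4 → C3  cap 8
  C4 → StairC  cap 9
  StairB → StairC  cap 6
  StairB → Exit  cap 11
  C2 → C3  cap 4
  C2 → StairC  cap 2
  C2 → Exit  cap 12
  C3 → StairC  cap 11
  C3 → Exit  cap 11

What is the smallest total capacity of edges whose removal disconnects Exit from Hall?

Augment Hall→C1→Exit: bottleneck 4, flow now 4.
Augment Hall→StairB→Exit: bottleneck 10, flow now 14.
Augment Hall→C3→Exit: bottleneck 4, flow now 18.
Augment Hall→C1→StairB→Exit: bottleneck 1, flow now 19.
Augment Hall→C1→C3→Exit: bottleneck 2, flow now 21.
Augment Hall→C4→C3→Exit: bottleneck 5, flow now 26.
No augmenting path remains; maximum flow = 26.
By max-flow min-cut, the minimum cut capacity equals the max flow.
In the residual graph, reachable from Hall: {Hall, C1, C4, StairB, C3, StairC}.
Min-cut edges: C1→Exit (4), StairB→Exit (11), C3→Exit (11); capacity 4 + 11 + 11 = 26.

26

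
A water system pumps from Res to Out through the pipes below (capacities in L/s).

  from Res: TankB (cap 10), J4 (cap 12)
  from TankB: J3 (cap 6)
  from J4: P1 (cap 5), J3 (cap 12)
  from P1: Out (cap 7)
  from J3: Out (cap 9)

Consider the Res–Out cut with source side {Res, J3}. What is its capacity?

Edges leaving {Res, J3}: Res→TankB (10), Res→J4 (12), J3→Out (9).
Cut capacity = 10 + 12 + 9 = 31.

31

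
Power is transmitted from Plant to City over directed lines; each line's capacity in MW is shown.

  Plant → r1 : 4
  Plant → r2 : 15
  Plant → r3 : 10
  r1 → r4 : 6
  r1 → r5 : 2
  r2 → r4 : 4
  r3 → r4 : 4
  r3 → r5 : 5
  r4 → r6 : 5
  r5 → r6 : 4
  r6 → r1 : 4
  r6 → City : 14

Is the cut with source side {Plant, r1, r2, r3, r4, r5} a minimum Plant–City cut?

Yes — it is a minimum cut (capacity 9).

Given cut capacity: 5 + 4 = 9.
Augment Plant→r1→r4→r6→City: bottleneck 4, flow now 4.
Augment Plant→r2→r4→r6→City: bottleneck 1, flow now 5.
Augment Plant→r3→r5→r6→City: bottleneck 4, flow now 9.
No augmenting path remains; maximum flow = 9.
Cut capacity 9 equals the max flow, so it is a minimum cut.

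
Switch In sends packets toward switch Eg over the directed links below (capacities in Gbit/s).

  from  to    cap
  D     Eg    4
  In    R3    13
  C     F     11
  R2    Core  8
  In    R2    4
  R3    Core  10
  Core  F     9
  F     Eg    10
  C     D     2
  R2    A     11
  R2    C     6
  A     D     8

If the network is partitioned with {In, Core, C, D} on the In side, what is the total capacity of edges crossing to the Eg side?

41

Edges leaving {In, Core, C, D}: In→R2 (4), In→R3 (13), Core→F (9), C→F (11), D→Eg (4).
Cut capacity = 4 + 13 + 9 + 11 + 4 = 41.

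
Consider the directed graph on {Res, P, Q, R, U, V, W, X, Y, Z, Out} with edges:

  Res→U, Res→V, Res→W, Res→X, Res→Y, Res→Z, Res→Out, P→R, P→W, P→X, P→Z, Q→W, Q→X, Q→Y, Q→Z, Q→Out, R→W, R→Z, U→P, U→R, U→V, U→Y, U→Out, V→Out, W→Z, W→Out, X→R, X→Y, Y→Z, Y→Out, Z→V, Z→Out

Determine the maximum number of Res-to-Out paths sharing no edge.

6

Assign every edge capacity 1; by Menger, the answer equals the max flow.
Path Res→Out (+1); total 1.
Path Res→U→Out (+1); total 2.
Path Res→V→Out (+1); total 3.
Path Res→W→Out (+1); total 4.
Path Res→Y→Out (+1); total 5.
Path Res→Z→Out (+1); total 6.
No residual Res→Out path; max flow = 6.
Certifying cut of size 6: {Res→Out, Res→U, V→Out, W→Out, Y→Out, Z→Out}.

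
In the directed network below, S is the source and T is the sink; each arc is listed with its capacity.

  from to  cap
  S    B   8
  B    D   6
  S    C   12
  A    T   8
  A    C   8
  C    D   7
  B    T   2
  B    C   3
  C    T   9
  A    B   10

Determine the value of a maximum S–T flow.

11

Augment S→B→T: bottleneck 2, flow now 2.
Augment S→C→T: bottleneck 9, flow now 11.
No augmenting path remains; maximum flow = 11.
In the residual graph, reachable from S: {S, B, C, D}.
Min-cut edges: B→T (2), C→T (9); capacity 2 + 9 = 11.
This cut is saturated, so no flow can exceed 11.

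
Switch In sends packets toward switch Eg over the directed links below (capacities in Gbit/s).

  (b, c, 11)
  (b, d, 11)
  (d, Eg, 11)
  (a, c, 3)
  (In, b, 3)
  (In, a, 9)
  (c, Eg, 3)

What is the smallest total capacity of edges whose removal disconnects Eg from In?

6

Augment In→a→c→Eg: bottleneck 3, flow now 3.
Augment In→b→d→Eg: bottleneck 3, flow now 6.
No augmenting path remains; maximum flow = 6.
By max-flow min-cut, the minimum cut capacity equals the max flow.
In the residual graph, reachable from In: {In, a}.
Min-cut edges: In→b (3), a→c (3); capacity 3 + 3 = 6.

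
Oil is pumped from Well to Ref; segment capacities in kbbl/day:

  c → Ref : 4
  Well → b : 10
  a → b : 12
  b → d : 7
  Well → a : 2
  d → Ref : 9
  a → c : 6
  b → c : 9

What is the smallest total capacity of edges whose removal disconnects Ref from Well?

Augment Well→a→c→Ref: bottleneck 2, flow now 2.
Augment Well→b→c→Ref: bottleneck 2, flow now 4.
Augment Well→b→d→Ref: bottleneck 7, flow now 11.
No augmenting path remains; maximum flow = 11.
By max-flow min-cut, the minimum cut capacity equals the max flow.
In the residual graph, reachable from Well: {Well, a, b, c}.
Min-cut edges: b→d (7), c→Ref (4); capacity 7 + 4 = 11.

11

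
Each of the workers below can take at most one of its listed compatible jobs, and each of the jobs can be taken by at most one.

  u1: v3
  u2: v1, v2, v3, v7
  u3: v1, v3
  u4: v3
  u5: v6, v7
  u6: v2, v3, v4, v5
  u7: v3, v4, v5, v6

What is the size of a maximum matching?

Unit-capacity flow: source→left, listed edges, right→sink; max matching = max flow.
Augmenting path u1→v3 (+1); matched 1.
Augmenting path u2→v1 (+1); matched 2.
Augmenting path u5→v6 (+1); matched 3.
Augmenting path u6→v2 (+1); matched 4.
Augmenting path u7→v4 (+1); matched 5.
Augmenting path u3→v1→u2→v7 (+1); matched 6.
No augmenting path remains; maximum matching = 6.
König certificate: {u2, u3, u5, u6, u7, v3} is a vertex cover of size 6 (every listed pair touches it), so no matching can be larger.

6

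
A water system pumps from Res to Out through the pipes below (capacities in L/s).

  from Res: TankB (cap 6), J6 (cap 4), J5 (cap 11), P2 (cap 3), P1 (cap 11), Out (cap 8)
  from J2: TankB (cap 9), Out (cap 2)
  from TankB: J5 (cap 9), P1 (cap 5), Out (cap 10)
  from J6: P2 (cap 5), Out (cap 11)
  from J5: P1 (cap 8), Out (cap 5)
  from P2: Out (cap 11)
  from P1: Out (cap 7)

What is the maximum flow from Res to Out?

Augment Res→Out: bottleneck 8, flow now 8.
Augment Res→TankB→Out: bottleneck 6, flow now 14.
Augment Res→J6→Out: bottleneck 4, flow now 18.
Augment Res→J5→Out: bottleneck 5, flow now 23.
Augment Res→P2→Out: bottleneck 3, flow now 26.
Augment Res→P1→Out: bottleneck 7, flow now 33.
No augmenting path remains; maximum flow = 33.
In the residual graph, reachable from Res: {Res, J5, P1}.
Min-cut edges: Res→TankB (6), Res→J6 (4), Res→P2 (3), Res→Out (8), J5→Out (5), P1→Out (7); capacity 6 + 4 + 3 + 8 + 5 + 7 = 33.
This cut is saturated, so no flow can exceed 33.

33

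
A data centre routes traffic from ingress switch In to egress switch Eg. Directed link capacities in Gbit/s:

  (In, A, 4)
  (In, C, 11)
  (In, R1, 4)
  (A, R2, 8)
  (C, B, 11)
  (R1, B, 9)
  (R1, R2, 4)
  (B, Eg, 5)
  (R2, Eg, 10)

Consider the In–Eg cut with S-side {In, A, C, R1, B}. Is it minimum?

Given cut capacity: 8 + 4 + 5 = 17.
Augment In→A→R2→Eg: bottleneck 4, flow now 4.
Augment In→C→B→Eg: bottleneck 5, flow now 9.
Augment In→R1→R2→Eg: bottleneck 4, flow now 13.
No augmenting path remains; maximum flow = 13.
In the residual graph, reachable from In: {In, C, B}.
Min-cut edges: In→A (4), In→R1 (4), B→Eg (5); capacity 4 + 4 + 5 = 13.
Cut capacity 17 exceeds the max flow 13, so it is not minimum.

No — its capacity is 17, but the minimum cut has capacity 13.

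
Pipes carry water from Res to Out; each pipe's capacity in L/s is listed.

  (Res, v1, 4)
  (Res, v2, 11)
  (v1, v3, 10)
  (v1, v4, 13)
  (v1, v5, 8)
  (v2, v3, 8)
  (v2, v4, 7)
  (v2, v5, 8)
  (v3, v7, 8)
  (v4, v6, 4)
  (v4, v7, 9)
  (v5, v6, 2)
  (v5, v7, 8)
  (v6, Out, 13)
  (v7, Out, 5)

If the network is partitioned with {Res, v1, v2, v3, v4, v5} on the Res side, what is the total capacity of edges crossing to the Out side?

Edges leaving {Res, v1, v2, v3, v4, v5}: v3→v7 (8), v4→v6 (4), v4→v7 (9), v5→v6 (2), v5→v7 (8).
Cut capacity = 8 + 4 + 9 + 2 + 8 = 31.

31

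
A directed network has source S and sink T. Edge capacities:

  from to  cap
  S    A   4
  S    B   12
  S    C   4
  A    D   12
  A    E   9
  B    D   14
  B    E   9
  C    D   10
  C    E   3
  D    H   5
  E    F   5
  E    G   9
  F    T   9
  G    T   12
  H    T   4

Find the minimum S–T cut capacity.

Augment S→A→D→H→T: bottleneck 4, flow now 4.
Augment S→B→E→F→T: bottleneck 5, flow now 9.
Augment S→B→E→G→T: bottleneck 4, flow now 13.
Augment S→C→E→G→T: bottleneck 3, flow now 16.
Augment S→B→D→A→E→G→T: bottleneck 2, flow now 18. (uses reverse residual edge)
No augmenting path remains; maximum flow = 18.
By max-flow min-cut, the minimum cut capacity equals the max flow.
In the residual graph, reachable from S: {S, A, B, C, D, E, H}.
Min-cut edges: E→F (5), E→G (9), H→T (4); capacity 5 + 9 + 4 = 18.

18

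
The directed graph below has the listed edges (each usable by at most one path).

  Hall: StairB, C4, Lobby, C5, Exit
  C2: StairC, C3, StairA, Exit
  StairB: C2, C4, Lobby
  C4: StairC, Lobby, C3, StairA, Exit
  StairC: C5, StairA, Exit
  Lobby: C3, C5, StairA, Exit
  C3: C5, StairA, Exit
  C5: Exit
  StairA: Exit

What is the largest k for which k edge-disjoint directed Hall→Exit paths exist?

5

Assign every edge capacity 1; by Menger, the answer equals the max flow.
Path Hall→Exit (+1); total 1.
Path Hall→C4→Exit (+1); total 2.
Path Hall→Lobby→Exit (+1); total 3.
Path Hall→C5→Exit (+1); total 4.
Path Hall→StairB→C2→Exit (+1); total 5.
No residual Hall→Exit path; max flow = 5.
Certifying cut of size 5: {Hall→C4, Hall→C5, Hall→Exit, Hall→Lobby, Hall→StairB}.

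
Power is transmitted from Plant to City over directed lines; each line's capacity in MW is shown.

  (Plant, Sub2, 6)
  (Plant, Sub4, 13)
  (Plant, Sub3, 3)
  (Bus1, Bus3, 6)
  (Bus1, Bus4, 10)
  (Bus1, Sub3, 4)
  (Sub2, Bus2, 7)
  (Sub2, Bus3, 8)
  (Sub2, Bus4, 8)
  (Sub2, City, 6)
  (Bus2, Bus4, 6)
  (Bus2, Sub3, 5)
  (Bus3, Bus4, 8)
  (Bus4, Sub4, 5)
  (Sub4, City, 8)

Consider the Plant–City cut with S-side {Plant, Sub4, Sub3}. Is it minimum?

Given cut capacity: 6 + 8 = 14.
Augment Plant→Sub2→City: bottleneck 6, flow now 6.
Augment Plant→Sub4→City: bottleneck 8, flow now 14.
No augmenting path remains; maximum flow = 14.
Cut capacity 14 equals the max flow, so it is a minimum cut.

Yes — it is a minimum cut (capacity 14).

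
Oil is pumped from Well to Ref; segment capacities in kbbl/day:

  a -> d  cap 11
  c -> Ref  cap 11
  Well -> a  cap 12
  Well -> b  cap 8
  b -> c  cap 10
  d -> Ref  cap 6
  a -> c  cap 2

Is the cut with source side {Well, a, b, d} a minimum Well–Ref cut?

Given cut capacity: 2 + 10 + 6 = 18.
Augment Well→a→c→Ref: bottleneck 2, flow now 2.
Augment Well→a→d→Ref: bottleneck 6, flow now 8.
Augment Well→b→c→Ref: bottleneck 8, flow now 16.
No augmenting path remains; maximum flow = 16.
In the residual graph, reachable from Well: {Well, a, d}.
Min-cut edges: Well→b (8), a→c (2), d→Ref (6); capacity 8 + 2 + 6 = 16.
Cut capacity 18 exceeds the max flow 16, so it is not minimum.

No — its capacity is 18, but the minimum cut has capacity 16.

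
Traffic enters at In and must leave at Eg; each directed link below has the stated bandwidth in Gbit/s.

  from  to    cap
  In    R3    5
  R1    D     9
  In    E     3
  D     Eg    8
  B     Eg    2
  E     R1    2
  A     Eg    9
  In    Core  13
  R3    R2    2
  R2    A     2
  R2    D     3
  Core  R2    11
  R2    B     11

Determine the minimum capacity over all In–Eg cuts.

9

Augment In→E→R1→D→Eg: bottleneck 2, flow now 2.
Augment In→R3→R2→A→Eg: bottleneck 2, flow now 4.
Augment In→Core→R2→B→Eg: bottleneck 2, flow now 6.
Augment In→Core→R2→D→Eg: bottleneck 3, flow now 9.
No augmenting path remains; maximum flow = 9.
By max-flow min-cut, the minimum cut capacity equals the max flow.
In the residual graph, reachable from In: {In, E, R3, Core, R2, B}.
Min-cut edges: E→R1 (2), R2→A (2), R2→D (3), B→Eg (2); capacity 2 + 2 + 3 + 2 = 9.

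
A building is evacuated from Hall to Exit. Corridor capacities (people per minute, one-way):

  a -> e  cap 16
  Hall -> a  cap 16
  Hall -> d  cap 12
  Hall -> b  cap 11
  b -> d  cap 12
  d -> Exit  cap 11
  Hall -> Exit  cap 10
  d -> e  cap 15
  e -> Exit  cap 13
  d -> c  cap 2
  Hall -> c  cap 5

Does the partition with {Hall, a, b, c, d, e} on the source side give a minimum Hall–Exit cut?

Yes — it is a minimum cut (capacity 34).

Given cut capacity: 10 + 11 + 13 = 34.
Augment Hall→Exit: bottleneck 10, flow now 10.
Augment Hall→d→Exit: bottleneck 11, flow now 21.
Augment Hall→a→e→Exit: bottleneck 13, flow now 34.
No augmenting path remains; maximum flow = 34.
Cut capacity 34 equals the max flow, so it is a minimum cut.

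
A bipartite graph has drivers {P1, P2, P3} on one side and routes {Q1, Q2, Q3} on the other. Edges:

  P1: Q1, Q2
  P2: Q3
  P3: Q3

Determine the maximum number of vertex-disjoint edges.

Unit-capacity flow: source→left, listed edges, right→sink; max matching = max flow.
Augmenting path P1→Q1 (+1); matched 1.
Augmenting path P2→Q3 (+1); matched 2.
No augmenting path remains; maximum matching = 2.
König certificate: {P1, Q3} is a vertex cover of size 2 (every listed pair touches it), so no matching can be larger.

2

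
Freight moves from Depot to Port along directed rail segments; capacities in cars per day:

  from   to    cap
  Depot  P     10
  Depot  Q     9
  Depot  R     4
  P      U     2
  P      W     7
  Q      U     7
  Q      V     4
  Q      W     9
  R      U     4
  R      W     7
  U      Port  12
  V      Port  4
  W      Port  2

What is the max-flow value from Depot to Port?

17

Augment Depot→P→U→Port: bottleneck 2, flow now 2.
Augment Depot→P→W→Port: bottleneck 2, flow now 4.
Augment Depot→Q→U→Port: bottleneck 7, flow now 11.
Augment Depot→Q→V→Port: bottleneck 2, flow now 13.
Augment Depot→R→U→Port: bottleneck 3, flow now 16.
Augment Depot→R→U→Q→V→Port: bottleneck 1, flow now 17. (uses reverse residual edge)
No augmenting path remains; maximum flow = 17.
In the residual graph, reachable from Depot: {Depot, P, W}.
Min-cut edges: Depot→Q (9), Depot→R (4), P→U (2), W→Port (2); capacity 9 + 4 + 2 + 2 = 17.
This cut is saturated, so no flow can exceed 17.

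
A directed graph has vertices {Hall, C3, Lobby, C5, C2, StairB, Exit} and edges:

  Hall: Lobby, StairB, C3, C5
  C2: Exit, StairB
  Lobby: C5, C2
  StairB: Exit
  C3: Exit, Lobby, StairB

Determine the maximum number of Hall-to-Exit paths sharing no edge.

Assign every edge capacity 1; by Menger, the answer equals the max flow.
Path Hall→C3→Exit (+1); total 1.
Path Hall→StairB→Exit (+1); total 2.
Path Hall→Lobby→C2→Exit (+1); total 3.
No residual Hall→Exit path; max flow = 3.
Certifying cut of size 3: {Hall→C3, Hall→Lobby, Hall→StairB}.

3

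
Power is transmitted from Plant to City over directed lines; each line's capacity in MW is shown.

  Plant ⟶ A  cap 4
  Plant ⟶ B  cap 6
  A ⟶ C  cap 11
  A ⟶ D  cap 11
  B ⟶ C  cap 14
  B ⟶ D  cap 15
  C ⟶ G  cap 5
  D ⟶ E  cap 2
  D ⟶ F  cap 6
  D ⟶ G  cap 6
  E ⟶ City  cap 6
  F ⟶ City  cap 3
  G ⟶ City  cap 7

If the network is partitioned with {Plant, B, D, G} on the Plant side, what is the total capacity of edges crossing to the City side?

33

Edges leaving {Plant, B, D, G}: Plant→A (4), B→C (14), D→E (2), D→F (6), G→City (7).
Cut capacity = 4 + 14 + 2 + 6 + 7 = 33.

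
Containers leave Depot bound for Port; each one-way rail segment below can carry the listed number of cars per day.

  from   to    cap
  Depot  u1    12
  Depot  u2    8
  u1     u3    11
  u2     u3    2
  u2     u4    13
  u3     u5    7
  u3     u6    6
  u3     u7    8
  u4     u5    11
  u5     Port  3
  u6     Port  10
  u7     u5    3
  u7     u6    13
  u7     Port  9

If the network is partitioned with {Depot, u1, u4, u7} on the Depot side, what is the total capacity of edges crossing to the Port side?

Edges leaving {Depot, u1, u4, u7}: Depot→u2 (8), u1→u3 (11), u4→u5 (11), u7→u5 (3), u7→u6 (13), u7→Port (9).
Cut capacity = 8 + 11 + 11 + 3 + 13 + 9 = 55.

55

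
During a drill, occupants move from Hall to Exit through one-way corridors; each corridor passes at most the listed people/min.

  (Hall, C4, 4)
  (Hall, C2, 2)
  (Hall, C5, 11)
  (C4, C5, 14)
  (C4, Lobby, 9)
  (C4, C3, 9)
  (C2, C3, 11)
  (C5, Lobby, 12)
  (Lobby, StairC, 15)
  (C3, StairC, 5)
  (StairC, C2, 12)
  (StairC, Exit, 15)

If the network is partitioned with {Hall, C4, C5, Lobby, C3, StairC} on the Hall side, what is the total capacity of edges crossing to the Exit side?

Edges leaving {Hall, C4, C5, Lobby, C3, StairC}: Hall→C2 (2), StairC→C2 (12), StairC→Exit (15).
Cut capacity = 2 + 12 + 15 = 29.

29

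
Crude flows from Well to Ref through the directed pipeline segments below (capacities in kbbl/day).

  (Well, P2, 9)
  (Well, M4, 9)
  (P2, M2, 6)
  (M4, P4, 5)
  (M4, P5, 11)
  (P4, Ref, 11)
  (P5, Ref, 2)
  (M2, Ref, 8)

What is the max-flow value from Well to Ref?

13

Augment Well→P2→M2→Ref: bottleneck 6, flow now 6.
Augment Well→M4→P4→Ref: bottleneck 5, flow now 11.
Augment Well→M4→P5→Ref: bottleneck 2, flow now 13.
No augmenting path remains; maximum flow = 13.
In the residual graph, reachable from Well: {Well, P2, M4, P5}.
Min-cut edges: P2→M2 (6), M4→P4 (5), P5→Ref (2); capacity 6 + 5 + 2 = 13.
This cut is saturated, so no flow can exceed 13.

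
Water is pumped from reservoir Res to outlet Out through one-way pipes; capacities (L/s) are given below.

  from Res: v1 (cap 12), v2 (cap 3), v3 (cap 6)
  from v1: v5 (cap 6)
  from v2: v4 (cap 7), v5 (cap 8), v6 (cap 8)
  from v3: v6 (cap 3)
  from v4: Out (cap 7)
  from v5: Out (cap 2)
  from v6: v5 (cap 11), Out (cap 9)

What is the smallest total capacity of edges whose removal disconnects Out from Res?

Augment Res→v1→v5→Out: bottleneck 2, flow now 2.
Augment Res→v2→v4→Out: bottleneck 3, flow now 5.
Augment Res→v3→v6→Out: bottleneck 3, flow now 8.
No augmenting path remains; maximum flow = 8.
By max-flow min-cut, the minimum cut capacity equals the max flow.
In the residual graph, reachable from Res: {Res, v1, v3, v5}.
Min-cut edges: Res→v2 (3), v3→v6 (3), v5→Out (2); capacity 3 + 3 + 2 = 8.

8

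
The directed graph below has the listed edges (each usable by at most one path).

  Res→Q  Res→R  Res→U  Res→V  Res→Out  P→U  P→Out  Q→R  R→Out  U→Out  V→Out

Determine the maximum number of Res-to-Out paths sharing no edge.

Assign every edge capacity 1; by Menger, the answer equals the max flow.
Path Res→Out (+1); total 1.
Path Res→R→Out (+1); total 2.
Path Res→U→Out (+1); total 3.
Path Res→V→Out (+1); total 4.
No residual Res→Out path; max flow = 4.
Certifying cut of size 4: {R→Out, Res→Out, Res→U, Res→V}.

4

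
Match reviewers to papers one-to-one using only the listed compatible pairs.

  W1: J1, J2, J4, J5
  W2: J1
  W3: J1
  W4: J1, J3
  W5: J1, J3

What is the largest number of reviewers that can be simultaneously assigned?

Unit-capacity flow: source→left, listed edges, right→sink; max matching = max flow.
Augmenting path W1→J1 (+1); matched 1.
Augmenting path W4→J3 (+1); matched 2.
Augmenting path W2→J1→W1→J2 (+1); matched 3.
No augmenting path remains; maximum matching = 3.
König certificate: {W1, J1, J3} is a vertex cover of size 3 (every listed pair touches it), so no matching can be larger.

3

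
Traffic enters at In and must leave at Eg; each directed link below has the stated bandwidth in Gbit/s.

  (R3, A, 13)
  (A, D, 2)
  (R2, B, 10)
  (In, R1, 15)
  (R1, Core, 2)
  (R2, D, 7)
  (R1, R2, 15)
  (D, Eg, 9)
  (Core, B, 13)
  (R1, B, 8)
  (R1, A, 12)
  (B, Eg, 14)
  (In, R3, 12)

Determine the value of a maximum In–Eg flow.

17

Augment In→R1→B→Eg: bottleneck 8, flow now 8.
Augment In→R1→A→D→Eg: bottleneck 2, flow now 10.
Augment In→R1→Core→B→Eg: bottleneck 2, flow now 12.
Augment In→R1→R2→B→Eg: bottleneck 3, flow now 15.
Augment In→R3→A→R1→R2→B→Eg: bottleneck 1, flow now 16. (uses reverse residual edge)
Augment In→R3→A→R1→R2→D→Eg: bottleneck 1, flow now 17. (uses reverse residual edge)
No augmenting path remains; maximum flow = 17.
In the residual graph, reachable from In: {In, R3, A}.
Min-cut edges: In→R1 (15), A→D (2); capacity 15 + 2 = 17.
This cut is saturated, so no flow can exceed 17.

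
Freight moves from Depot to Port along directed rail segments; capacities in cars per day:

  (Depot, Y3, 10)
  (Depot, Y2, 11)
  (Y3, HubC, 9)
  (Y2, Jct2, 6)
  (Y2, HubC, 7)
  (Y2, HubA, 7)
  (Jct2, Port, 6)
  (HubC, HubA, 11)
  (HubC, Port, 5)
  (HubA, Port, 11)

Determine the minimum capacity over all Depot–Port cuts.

20

Augment Depot→Y3→HubC→Port: bottleneck 5, flow now 5.
Augment Depot→Y2→Jct2→Port: bottleneck 6, flow now 11.
Augment Depot→Y2→HubA→Port: bottleneck 5, flow now 16.
Augment Depot→Y3→HubC→HubA→Port: bottleneck 4, flow now 20.
No augmenting path remains; maximum flow = 20.
By max-flow min-cut, the minimum cut capacity equals the max flow.
In the residual graph, reachable from Depot: {Depot, Y3}.
Min-cut edges: Depot→Y2 (11), Y3→HubC (9); capacity 11 + 9 = 20.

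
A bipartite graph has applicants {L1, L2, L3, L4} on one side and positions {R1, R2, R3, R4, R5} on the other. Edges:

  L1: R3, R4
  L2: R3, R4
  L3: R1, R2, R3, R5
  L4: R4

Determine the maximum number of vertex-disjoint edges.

3

Unit-capacity flow: source→left, listed edges, right→sink; max matching = max flow.
Augmenting path L1→R3 (+1); matched 1.
Augmenting path L2→R4 (+1); matched 2.
Augmenting path L3→R1 (+1); matched 3.
No augmenting path remains; maximum matching = 3.
König certificate: {L3, R3, R4} is a vertex cover of size 3 (every listed pair touches it), so no matching can be larger.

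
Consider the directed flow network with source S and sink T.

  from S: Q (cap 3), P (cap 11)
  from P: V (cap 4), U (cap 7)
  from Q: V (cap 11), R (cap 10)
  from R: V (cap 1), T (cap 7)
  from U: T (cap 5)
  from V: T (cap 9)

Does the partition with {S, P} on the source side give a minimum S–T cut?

Given cut capacity: 3 + 7 + 4 = 14.
Augment S→P→U→T: bottleneck 5, flow now 5.
Augment S→P→V→T: bottleneck 4, flow now 9.
Augment S→Q→R→T: bottleneck 3, flow now 12.
No augmenting path remains; maximum flow = 12.
In the residual graph, reachable from S: {S, P, U}.
Min-cut edges: S→Q (3), P→V (4), U→T (5); capacity 3 + 4 + 5 = 12.
Cut capacity 14 exceeds the max flow 12, so it is not minimum.

No — its capacity is 14, but the minimum cut has capacity 12.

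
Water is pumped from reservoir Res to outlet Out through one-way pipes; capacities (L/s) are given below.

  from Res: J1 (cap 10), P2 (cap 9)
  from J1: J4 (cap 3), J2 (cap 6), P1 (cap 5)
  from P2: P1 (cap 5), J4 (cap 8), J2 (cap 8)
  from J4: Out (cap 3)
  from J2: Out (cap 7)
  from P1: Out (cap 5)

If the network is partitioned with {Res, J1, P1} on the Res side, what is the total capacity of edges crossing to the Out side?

Edges leaving {Res, J1, P1}: Res→P2 (9), J1→J4 (3), J1→J2 (6), P1→Out (5).
Cut capacity = 9 + 3 + 6 + 5 = 23.

23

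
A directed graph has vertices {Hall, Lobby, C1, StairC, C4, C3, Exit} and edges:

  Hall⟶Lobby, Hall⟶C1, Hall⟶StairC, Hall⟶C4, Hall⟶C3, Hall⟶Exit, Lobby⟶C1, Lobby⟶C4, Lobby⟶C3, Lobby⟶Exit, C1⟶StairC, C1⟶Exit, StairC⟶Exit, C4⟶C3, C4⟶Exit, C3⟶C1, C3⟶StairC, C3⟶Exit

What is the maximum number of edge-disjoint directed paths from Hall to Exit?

6

Assign every edge capacity 1; by Menger, the answer equals the max flow.
Path Hall→Exit (+1); total 1.
Path Hall→Lobby→Exit (+1); total 2.
Path Hall→C1→Exit (+1); total 3.
Path Hall→StairC→Exit (+1); total 4.
Path Hall→C4→Exit (+1); total 5.
Path Hall→C3→Exit (+1); total 6.
No residual Hall→Exit path; max flow = 6.
Certifying cut of size 6: {Hall→C1, Hall→C3, Hall→C4, Hall→Exit, Hall→Lobby, Hall→StairC}.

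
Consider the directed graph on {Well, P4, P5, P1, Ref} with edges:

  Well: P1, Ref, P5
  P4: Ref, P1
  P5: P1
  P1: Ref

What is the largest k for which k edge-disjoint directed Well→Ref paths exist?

Assign every edge capacity 1; by Menger, the answer equals the max flow.
Path Well→Ref (+1); total 1.
Path Well→P1→Ref (+1); total 2.
No residual Well→Ref path; max flow = 2.
Certifying cut of size 2: {P1→Ref, Well→Ref}.

2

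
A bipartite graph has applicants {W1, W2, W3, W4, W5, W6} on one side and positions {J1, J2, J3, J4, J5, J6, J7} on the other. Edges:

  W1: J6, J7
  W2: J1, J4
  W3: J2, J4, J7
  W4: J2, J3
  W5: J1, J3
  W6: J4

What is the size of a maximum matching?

Unit-capacity flow: source→left, listed edges, right→sink; max matching = max flow.
Augmenting path W1→J6 (+1); matched 1.
Augmenting path W2→J1 (+1); matched 2.
Augmenting path W3→J2 (+1); matched 3.
Augmenting path W4→J3 (+1); matched 4.
Augmenting path W6→J4 (+1); matched 5.
Augmenting path W5→J3→W4→J2→W3→J7 (+1); matched 6.
No augmenting path remains; maximum matching = 6.
König certificate: {W1, W2, W3, W4, W5, W6} is a vertex cover of size 6 (every listed pair touches it), so no matching can be larger.

6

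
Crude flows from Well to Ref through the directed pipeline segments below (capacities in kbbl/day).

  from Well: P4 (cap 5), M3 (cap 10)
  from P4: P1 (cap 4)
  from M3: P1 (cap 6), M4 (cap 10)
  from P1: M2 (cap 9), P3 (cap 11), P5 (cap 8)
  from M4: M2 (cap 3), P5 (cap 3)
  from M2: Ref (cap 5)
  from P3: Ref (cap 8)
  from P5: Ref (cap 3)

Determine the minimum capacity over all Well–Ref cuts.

Augment Well→P4→P1→M2→Ref: bottleneck 4, flow now 4.
Augment Well→M3→P1→M2→Ref: bottleneck 1, flow now 5.
Augment Well→M3→P1→P3→Ref: bottleneck 5, flow now 10.
Augment Well→M3→M4→P5→Ref: bottleneck 3, flow now 13.
Augment Well→M3→M4→M2→P1→P3→Ref: bottleneck 1, flow now 14. (uses reverse residual edge)
No augmenting path remains; maximum flow = 14.
By max-flow min-cut, the minimum cut capacity equals the max flow.
In the residual graph, reachable from Well: {Well, P4}.
Min-cut edges: Well→M3 (10), P4→P1 (4); capacity 10 + 4 = 14.

14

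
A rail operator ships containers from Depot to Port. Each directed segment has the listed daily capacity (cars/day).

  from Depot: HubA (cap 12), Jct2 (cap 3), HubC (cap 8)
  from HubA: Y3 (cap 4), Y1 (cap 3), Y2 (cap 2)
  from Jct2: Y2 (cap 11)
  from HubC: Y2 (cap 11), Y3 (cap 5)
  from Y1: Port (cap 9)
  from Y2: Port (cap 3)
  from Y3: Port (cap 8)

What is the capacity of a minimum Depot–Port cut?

14

Augment Depot→HubA→Y1→Port: bottleneck 3, flow now 3.
Augment Depot→HubA→Y2→Port: bottleneck 2, flow now 5.
Augment Depot→HubA→Y3→Port: bottleneck 4, flow now 9.
Augment Depot→Jct2→Y2→Port: bottleneck 1, flow now 10.
Augment Depot→HubC→Y3→Port: bottleneck 4, flow now 14.
No augmenting path remains; maximum flow = 14.
By max-flow min-cut, the minimum cut capacity equals the max flow.
In the residual graph, reachable from Depot: {Depot, HubA, Jct2, HubC, Y2, Y3}.
Min-cut edges: HubA→Y1 (3), Y2→Port (3), Y3→Port (8); capacity 3 + 3 + 8 = 14.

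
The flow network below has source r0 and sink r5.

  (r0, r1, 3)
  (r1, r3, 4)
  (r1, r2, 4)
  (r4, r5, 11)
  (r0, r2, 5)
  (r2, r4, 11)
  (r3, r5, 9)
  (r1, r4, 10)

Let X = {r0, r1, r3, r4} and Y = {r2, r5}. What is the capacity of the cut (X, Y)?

29

Edges leaving {r0, r1, r3, r4}: r0→r2 (5), r1→r2 (4), r3→r5 (9), r4→r5 (11).
Cut capacity = 5 + 4 + 9 + 11 = 29.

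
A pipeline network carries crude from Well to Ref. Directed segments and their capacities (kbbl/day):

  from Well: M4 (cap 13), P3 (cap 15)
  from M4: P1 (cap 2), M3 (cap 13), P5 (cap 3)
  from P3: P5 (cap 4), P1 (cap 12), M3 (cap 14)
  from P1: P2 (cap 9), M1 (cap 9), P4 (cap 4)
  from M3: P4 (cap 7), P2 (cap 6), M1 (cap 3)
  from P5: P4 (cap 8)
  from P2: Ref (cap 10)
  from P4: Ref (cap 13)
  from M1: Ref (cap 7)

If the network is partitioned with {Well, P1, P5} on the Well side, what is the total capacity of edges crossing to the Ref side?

58

Edges leaving {Well, P1, P5}: Well→M4 (13), Well→P3 (15), P1→P2 (9), P1→P4 (4), P1→M1 (9), P5→P4 (8).
Cut capacity = 13 + 15 + 9 + 4 + 9 + 8 = 58.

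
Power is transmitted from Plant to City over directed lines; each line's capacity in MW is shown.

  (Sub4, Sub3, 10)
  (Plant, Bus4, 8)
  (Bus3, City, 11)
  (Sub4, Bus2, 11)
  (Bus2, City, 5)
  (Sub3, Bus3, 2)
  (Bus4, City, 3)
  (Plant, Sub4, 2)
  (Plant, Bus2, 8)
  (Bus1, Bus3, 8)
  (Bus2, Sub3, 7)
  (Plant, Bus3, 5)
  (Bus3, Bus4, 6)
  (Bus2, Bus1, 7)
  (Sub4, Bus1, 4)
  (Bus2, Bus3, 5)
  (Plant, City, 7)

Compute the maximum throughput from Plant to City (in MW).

25

Augment Plant→City: bottleneck 7, flow now 7.
Augment Plant→Bus2→City: bottleneck 5, flow now 12.
Augment Plant→Bus4→City: bottleneck 3, flow now 15.
Augment Plant→Bus3→City: bottleneck 5, flow now 20.
Augment Plant→Bus2→Bus3→City: bottleneck 3, flow now 23.
Augment Plant→Sub4→Bus2→Bus3→City: bottleneck 2, flow now 25.
No augmenting path remains; maximum flow = 25.
In the residual graph, reachable from Plant: {Plant, Bus4}.
Min-cut edges: Plant→Sub4 (2), Plant→Bus2 (8), Plant→Bus3 (5), Plant→City (7), Bus4→City (3); capacity 2 + 8 + 5 + 7 + 3 = 25.
This cut is saturated, so no flow can exceed 25.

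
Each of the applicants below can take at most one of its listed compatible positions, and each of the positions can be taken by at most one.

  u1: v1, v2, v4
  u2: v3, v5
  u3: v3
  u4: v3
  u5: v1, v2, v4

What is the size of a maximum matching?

4

Unit-capacity flow: source→left, listed edges, right→sink; max matching = max flow.
Augmenting path u1→v1 (+1); matched 1.
Augmenting path u2→v3 (+1); matched 2.
Augmenting path u5→v2 (+1); matched 3.
Augmenting path u3→v3→u2→v5 (+1); matched 4.
No augmenting path remains; maximum matching = 4.
König certificate: {u1, u2, u5, v3} is a vertex cover of size 4 (every listed pair touches it), so no matching can be larger.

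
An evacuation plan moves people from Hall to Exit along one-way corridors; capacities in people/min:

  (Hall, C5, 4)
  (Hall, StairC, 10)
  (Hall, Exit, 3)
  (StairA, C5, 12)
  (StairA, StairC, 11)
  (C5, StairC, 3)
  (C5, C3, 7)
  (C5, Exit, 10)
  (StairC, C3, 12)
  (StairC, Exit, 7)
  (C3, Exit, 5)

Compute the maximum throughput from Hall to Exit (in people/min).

Augment Hall→Exit: bottleneck 3, flow now 3.
Augment Hall→C5→Exit: bottleneck 4, flow now 7.
Augment Hall→StairC→Exit: bottleneck 7, flow now 14.
Augment Hall→StairC→C3→Exit: bottleneck 3, flow now 17.
No augmenting path remains; maximum flow = 17.
In the residual graph, reachable from Hall: {Hall}.
Min-cut edges: Hall→C5 (4), Hall→StairC (10), Hall→Exit (3); capacity 4 + 10 + 3 = 17.
This cut is saturated, so no flow can exceed 17.

17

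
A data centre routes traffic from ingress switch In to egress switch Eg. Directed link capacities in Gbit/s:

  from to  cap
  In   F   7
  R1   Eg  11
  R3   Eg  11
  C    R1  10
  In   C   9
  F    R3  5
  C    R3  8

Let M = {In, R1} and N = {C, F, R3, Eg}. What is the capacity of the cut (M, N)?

Edges leaving {In, R1}: In→C (9), In→F (7), R1→Eg (11).
Cut capacity = 9 + 7 + 11 = 27.

27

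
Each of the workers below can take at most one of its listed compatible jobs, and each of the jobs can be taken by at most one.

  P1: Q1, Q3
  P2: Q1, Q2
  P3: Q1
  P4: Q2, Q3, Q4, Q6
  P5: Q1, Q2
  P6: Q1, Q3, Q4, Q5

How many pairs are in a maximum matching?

Unit-capacity flow: source→left, listed edges, right→sink; max matching = max flow.
Augmenting path P1→Q1 (+1); matched 1.
Augmenting path P2→Q2 (+1); matched 2.
Augmenting path P4→Q3 (+1); matched 3.
Augmenting path P6→Q4 (+1); matched 4.
Augmenting path P3→Q1→P1→Q3→P4→Q6 (+1); matched 5.
No augmenting path remains; maximum matching = 5.
König certificate: {P1, P4, P6, Q1, Q2} is a vertex cover of size 5 (every listed pair touches it), so no matching can be larger.

5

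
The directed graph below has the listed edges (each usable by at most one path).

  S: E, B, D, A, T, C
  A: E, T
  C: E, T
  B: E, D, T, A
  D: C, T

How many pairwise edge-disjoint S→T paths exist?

5

Assign every edge capacity 1; by Menger, the answer equals the max flow.
Path S→T (+1); total 1.
Path S→A→T (+1); total 2.
Path S→B→T (+1); total 3.
Path S→C→T (+1); total 4.
Path S→D→T (+1); total 5.
No residual S→T path; max flow = 5.
Certifying cut of size 5: {S→A, S→B, S→C, S→D, S→T}.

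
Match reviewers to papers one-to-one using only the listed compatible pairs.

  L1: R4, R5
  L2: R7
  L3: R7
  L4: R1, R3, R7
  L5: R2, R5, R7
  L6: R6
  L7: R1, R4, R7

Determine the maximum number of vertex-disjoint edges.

6

Unit-capacity flow: source→left, listed edges, right→sink; max matching = max flow.
Augmenting path L1→R4 (+1); matched 1.
Augmenting path L2→R7 (+1); matched 2.
Augmenting path L4→R1 (+1); matched 3.
Augmenting path L5→R2 (+1); matched 4.
Augmenting path L6→R6 (+1); matched 5.
Augmenting path L7→R1→L4→R3 (+1); matched 6.
No augmenting path remains; maximum matching = 6.
König certificate: {L1, L4, L5, L6, L7, R7} is a vertex cover of size 6 (every listed pair touches it), so no matching can be larger.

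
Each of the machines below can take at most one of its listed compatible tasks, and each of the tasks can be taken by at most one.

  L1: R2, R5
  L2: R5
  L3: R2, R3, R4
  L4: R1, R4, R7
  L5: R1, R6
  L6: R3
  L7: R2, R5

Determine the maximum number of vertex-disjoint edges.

Unit-capacity flow: source→left, listed edges, right→sink; max matching = max flow.
Augmenting path L1→R2 (+1); matched 1.
Augmenting path L2→R5 (+1); matched 2.
Augmenting path L3→R3 (+1); matched 3.
Augmenting path L4→R1 (+1); matched 4.
Augmenting path L5→R6 (+1); matched 5.
Augmenting path L6→R3→L3→R4 (+1); matched 6.
No augmenting path remains; maximum matching = 6.
König certificate: {L3, L4, L5, L6, R2, R5} is a vertex cover of size 6 (every listed pair touches it), so no matching can be larger.

6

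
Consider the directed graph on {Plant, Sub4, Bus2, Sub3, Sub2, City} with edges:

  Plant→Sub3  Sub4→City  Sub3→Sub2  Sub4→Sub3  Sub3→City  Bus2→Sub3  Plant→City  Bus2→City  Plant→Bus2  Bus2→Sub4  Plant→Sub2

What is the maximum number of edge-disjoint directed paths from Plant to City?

Assign every edge capacity 1; by Menger, the answer equals the max flow.
Path Plant→City (+1); total 1.
Path Plant→Bus2→City (+1); total 2.
Path Plant→Sub3→City (+1); total 3.
No residual Plant→City path; max flow = 3.
Certifying cut of size 3: {Plant→Bus2, Plant→City, Plant→Sub3}.

3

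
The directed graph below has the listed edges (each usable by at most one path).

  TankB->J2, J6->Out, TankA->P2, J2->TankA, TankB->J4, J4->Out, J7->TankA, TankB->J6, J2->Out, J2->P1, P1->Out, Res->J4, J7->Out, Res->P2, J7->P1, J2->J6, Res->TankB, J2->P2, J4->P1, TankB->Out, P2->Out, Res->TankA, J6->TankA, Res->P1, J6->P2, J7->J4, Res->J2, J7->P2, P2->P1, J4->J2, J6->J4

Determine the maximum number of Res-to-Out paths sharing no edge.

Assign every edge capacity 1; by Menger, the answer equals the max flow.
Path Res→TankB→Out (+1); total 1.
Path Res→J2→Out (+1); total 2.
Path Res→P2→Out (+1); total 3.
Path Res→P1→Out (+1); total 4.
Path Res→J4→Out (+1); total 5.
No residual Res→Out path; max flow = 5.
Certifying cut of size 5: {P1→Out, P2→Out, Res→J2, Res→J4, Res→TankB}.

5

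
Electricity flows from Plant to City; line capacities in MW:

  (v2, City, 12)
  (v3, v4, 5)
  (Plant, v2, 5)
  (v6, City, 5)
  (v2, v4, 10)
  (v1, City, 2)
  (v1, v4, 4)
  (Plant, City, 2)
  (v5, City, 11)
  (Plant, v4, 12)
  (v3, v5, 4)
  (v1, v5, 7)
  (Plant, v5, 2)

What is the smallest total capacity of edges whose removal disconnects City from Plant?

Augment Plant→City: bottleneck 2, flow now 2.
Augment Plant→v2→City: bottleneck 5, flow now 7.
Augment Plant→v5→City: bottleneck 2, flow now 9.
No augmenting path remains; maximum flow = 9.
By max-flow min-cut, the minimum cut capacity equals the max flow.
In the residual graph, reachable from Plant: {Plant, v4}.
Min-cut edges: Plant→v2 (5), Plant→v5 (2), Plant→City (2); capacity 5 + 2 + 2 = 9.

9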